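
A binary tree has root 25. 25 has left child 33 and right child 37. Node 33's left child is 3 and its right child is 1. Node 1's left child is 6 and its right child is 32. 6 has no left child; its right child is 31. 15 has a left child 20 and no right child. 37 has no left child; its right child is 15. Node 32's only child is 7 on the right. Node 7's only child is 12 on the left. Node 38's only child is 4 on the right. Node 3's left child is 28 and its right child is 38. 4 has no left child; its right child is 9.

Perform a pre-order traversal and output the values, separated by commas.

Pre-order visits the node, then its left subtree, then its right subtree.
Visit 25.
At 25: go left to 33.
  Visit 33.
  At 33: go left to 3.
    Visit 3.
    At 3: go left to 28.
      28 is a leaf — visit 28.
    At 3: go right to 38.
      Visit 38.
      At 38: no left child.
      At 38: go right to 4.
        Visit 4.
        At 4: no left child.
        At 4: go right to 9.
          9 is a leaf — visit 9.
  At 33: go right to 1.
    Visit 1.
    At 1: go left to 6.
      Visit 6.
      At 6: no left child.
      At 6: go right to 31.
        31 is a leaf — visit 31.
    At 1: go right to 32.
      Visit 32.
      At 32: no left child.
      At 32: go right to 7.
        Visit 7.
        At 7: go left to 12.
          12 is a leaf — visit 12.
        At 7: no right child.
At 25: go right to 37.
  Visit 37.
  At 37: no left child.
  At 37: go right to 15.
    Visit 15.
    At 15: go left to 20.
      20 is a leaf — visit 20.
    At 15: no right child.

25, 33, 3, 28, 38, 4, 9, 1, 6, 31, 32, 7, 12, 37, 15, 20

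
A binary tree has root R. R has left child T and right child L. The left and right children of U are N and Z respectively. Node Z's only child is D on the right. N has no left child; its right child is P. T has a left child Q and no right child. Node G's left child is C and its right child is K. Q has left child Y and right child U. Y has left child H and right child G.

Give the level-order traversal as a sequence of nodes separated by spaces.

R T L Q Y U H G N Z C K P D

Level-order visits nodes level by level from the root, left to right within each level.
Level 0: R
Level 1: T, L
Level 2: Q
Level 3: Y, U
Level 4: H, G, N, Z
Level 5: C, K, P, D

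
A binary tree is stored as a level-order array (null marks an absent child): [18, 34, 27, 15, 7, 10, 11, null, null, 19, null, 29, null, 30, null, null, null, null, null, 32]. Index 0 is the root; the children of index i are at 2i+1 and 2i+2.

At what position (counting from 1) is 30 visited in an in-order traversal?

10

In-order visits the left subtree, then the node, then the right subtree.
At 18: go left to 34.
  At 34: go left to 15.
    15 is a leaf — visit 15.
  Visit 34.
  At 34: go right to 7.
    At 7: go left to 19.
      At 19: go left to 32.
        32 is a leaf — visit 32.
      Visit 19.
      At 19: no right child.
    Visit 7.
    At 7: no right child.
Visit 18.
At 18: go right to 27.
  At 27: go left to 10.
    At 10: go left to 29.
      29 is a leaf — visit 29.
    Visit 10.
    At 10: no right child.
  Visit 27.
  At 27: go right to 11.
    At 11: go left to 30.
      30 is a leaf — visit 30.
    Visit 11.
    At 11: no right child.
Full in-order sequence: 15, 34, 32, 19, 7, 18, 29, 10, 27, 30, 11.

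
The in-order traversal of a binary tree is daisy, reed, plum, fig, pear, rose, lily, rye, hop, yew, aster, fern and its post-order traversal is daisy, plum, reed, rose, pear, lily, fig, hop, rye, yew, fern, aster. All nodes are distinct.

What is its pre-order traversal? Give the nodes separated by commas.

The last element of post-order is the root; it splits in-order into left and right subtrees.
Root aster: left subtree has 10 nodes {daisy, reed, plum, fig, pear, rose, lily, rye, hop, yew}, right has 1 {fern}.
  Root yew: left subtree has 9 nodes {daisy, reed, plum, fig, pear, rose, lily, rye, hop}, right has 0 { }.
    Root rye: left subtree has 7 nodes {daisy, reed, plum, fig, pear, rose, lily}, right has 1 {hop}.
      Root fig: left subtree has 3 nodes {daisy, reed, plum}, right has 3 {pear, rose, lily}.
        Root reed: left subtree has 1 node {daisy}, right has 1 {plum}.
        Root lily: left subtree has 2 nodes {pear, rose}, right has 0 { }.
          Root pear: left subtree has 0 nodes { }, right has 1 {rose}.

aster, yew, rye, fig, reed, daisy, plum, lily, pear, rose, hop, fern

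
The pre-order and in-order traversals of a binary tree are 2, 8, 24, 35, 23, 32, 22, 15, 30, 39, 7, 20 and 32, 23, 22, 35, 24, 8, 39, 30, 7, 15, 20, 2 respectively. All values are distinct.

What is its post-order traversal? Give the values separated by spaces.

The first element of pre-order is the root; it splits in-order into left and right subtrees.
Root 2: left subtree has 11 nodes {32, 23, 22, 35, 24, 8, 39, 30, 7, 15, 20}, right has 0 { }.
  Root 8: left subtree has 5 nodes {32, 23, 22, 35, 24}, right has 5 {39, 30, 7, 15, 20}.
    Root 24: left subtree has 4 nodes {32, 23, 22, 35}, right has 0 { }.
      Root 35: left subtree has 3 nodes {32, 23, 22}, right has 0 { }.
        Root 23: left subtree has 1 node {32}, right has 1 {22}.
    Root 15: left subtree has 3 nodes {39, 30, 7}, right has 1 {20}.
      Root 30: left subtree has 1 node {39}, right has 1 {7}.

32 22 23 35 24 39 7 30 20 15 8 2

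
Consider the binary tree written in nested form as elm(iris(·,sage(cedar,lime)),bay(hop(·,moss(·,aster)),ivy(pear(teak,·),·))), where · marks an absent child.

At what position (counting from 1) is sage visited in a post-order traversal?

3

Post-order visits the left subtree, then the right subtree, then the node.
At elm: go left to iris.
  At iris: no left child.
  At iris: go right to sage.
    At sage: go left to cedar.
      cedar is a leaf — visit cedar.
    At sage: go right to lime.
      lime is a leaf — visit lime.
    Visit sage.
  Visit iris.
At elm: go right to bay.
  At bay: go left to hop.
    At hop: no left child.
    At hop: go right to moss.
      At moss: no left child.
      At moss: go right to aster.
        aster is a leaf — visit aster.
      Visit moss.
    Visit hop.
  At bay: go right to ivy.
    At ivy: go left to pear.
      At pear: go left to teak.
        teak is a leaf — visit teak.
      At pear: no right child.
      Visit pear.
    At ivy: no right child.
    Visit ivy.
  Visit bay.
Visit elm.
Full post-order sequence: cedar, lime, sage, iris, aster, moss, hop, teak, pear, ivy, bay, elm.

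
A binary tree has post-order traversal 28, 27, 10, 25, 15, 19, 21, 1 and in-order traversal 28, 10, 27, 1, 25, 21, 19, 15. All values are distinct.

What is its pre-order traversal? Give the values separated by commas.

1, 10, 28, 27, 21, 25, 19, 15

The last element of post-order is the root; it splits in-order into left and right subtrees.
Root 1: left subtree has 3 nodes {28, 10, 27}, right has 4 {25, 21, 19, 15}.
  Root 10: left subtree has 1 node {28}, right has 1 {27}.
  Root 21: left subtree has 1 node {25}, right has 2 {19, 15}.
    Root 19: left subtree has 0 nodes { }, right has 1 {15}.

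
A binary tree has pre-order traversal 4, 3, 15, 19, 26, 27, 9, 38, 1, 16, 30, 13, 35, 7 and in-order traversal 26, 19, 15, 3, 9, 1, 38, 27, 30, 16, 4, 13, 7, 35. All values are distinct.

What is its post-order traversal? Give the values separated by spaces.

26 19 15 1 38 9 30 16 27 3 7 35 13 4

The first element of pre-order is the root; it splits in-order into left and right subtrees.
Root 4: left subtree has 10 nodes {26, 19, 15, 3, 9, 1, 38, 27, 30, 16}, right has 3 {13, 7, 35}.
  Root 3: left subtree has 3 nodes {26, 19, 15}, right has 6 {9, 1, 38, 27, 30, 16}.
    Root 15: left subtree has 2 nodes {26, 19}, right has 0 { }.
      Root 19: left subtree has 1 node {26}, right has 0 { }.
    Root 27: left subtree has 3 nodes {9, 1, 38}, right has 2 {30, 16}.
      Root 9: left subtree has 0 nodes { }, right has 2 {1, 38}.
        Root 38: left subtree has 1 node {1}, right has 0 { }.
      Root 16: left subtree has 1 node {30}, right has 0 { }.
  Root 13: left subtree has 0 nodes { }, right has 2 {7, 35}.
    Root 35: left subtree has 1 node {7}, right has 0 { }.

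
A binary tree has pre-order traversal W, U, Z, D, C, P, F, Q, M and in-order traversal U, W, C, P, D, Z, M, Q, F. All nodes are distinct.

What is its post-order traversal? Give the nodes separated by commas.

The first element of pre-order is the root; it splits in-order into left and right subtrees.
Root W: left subtree has 1 node {U}, right has 7 {C, P, D, Z, M, Q, F}.
  Root Z: left subtree has 3 nodes {C, P, D}, right has 3 {M, Q, F}.
    Root D: left subtree has 2 nodes {C, P}, right has 0 { }.
      Root C: left subtree has 0 nodes { }, right has 1 {P}.
    Root F: left subtree has 2 nodes {M, Q}, right has 0 { }.
      Root Q: left subtree has 1 node {M}, right has 0 { }.

U, P, C, D, M, Q, F, Z, W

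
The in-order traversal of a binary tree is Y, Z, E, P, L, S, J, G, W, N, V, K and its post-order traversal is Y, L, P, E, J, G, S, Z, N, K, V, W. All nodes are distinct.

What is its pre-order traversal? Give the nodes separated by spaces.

The last element of post-order is the root; it splits in-order into left and right subtrees.
Root W: left subtree has 8 nodes {Y, Z, E, P, L, S, J, G}, right has 3 {N, V, K}.
  Root Z: left subtree has 1 node {Y}, right has 6 {E, P, L, S, J, G}.
    Root S: left subtree has 3 nodes {E, P, L}, right has 2 {J, G}.
      Root E: left subtree has 0 nodes { }, right has 2 {P, L}.
        Root P: left subtree has 0 nodes { }, right has 1 {L}.
      Root G: left subtree has 1 node {J}, right has 0 { }.
  Root V: left subtree has 1 node {N}, right has 1 {K}.

W Z Y S E P L G J V N K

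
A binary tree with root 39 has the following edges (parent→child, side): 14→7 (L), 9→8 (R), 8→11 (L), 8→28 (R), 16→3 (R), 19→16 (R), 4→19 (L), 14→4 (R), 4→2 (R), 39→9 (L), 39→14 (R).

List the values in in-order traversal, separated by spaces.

9 11 8 28 39 7 14 19 16 3 4 2

In-order visits the left subtree, then the node, then the right subtree.
At 39: go left to 9.
  At 9: no left child.
  Visit 9.
  At 9: go right to 8.
    At 8: go left to 11.
      11 is a leaf — visit 11.
    Visit 8.
    At 8: go right to 28.
      28 is a leaf — visit 28.
Visit 39.
At 39: go right to 14.
  At 14: go left to 7.
    7 is a leaf — visit 7.
  Visit 14.
  At 14: go right to 4.
    At 4: go left to 19.
      At 19: no left child.
      Visit 19.
      At 19: go right to 16.
        At 16: no left child.
        Visit 16.
        At 16: go right to 3.
          3 is a leaf — visit 3.
    Visit 4.
    At 4: go right to 2.
      2 is a leaf — visit 2.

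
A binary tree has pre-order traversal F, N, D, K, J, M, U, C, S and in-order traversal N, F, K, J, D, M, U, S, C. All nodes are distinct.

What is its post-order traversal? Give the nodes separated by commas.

N, J, K, S, C, U, M, D, F

The first element of pre-order is the root; it splits in-order into left and right subtrees.
Root F: left subtree has 1 node {N}, right has 7 {K, J, D, M, U, S, C}.
  Root D: left subtree has 2 nodes {K, J}, right has 4 {M, U, S, C}.
    Root K: left subtree has 0 nodes { }, right has 1 {J}.
    Root M: left subtree has 0 nodes { }, right has 3 {U, S, C}.
      Root U: left subtree has 0 nodes { }, right has 2 {S, C}.
        Root C: left subtree has 1 node {S}, right has 0 { }.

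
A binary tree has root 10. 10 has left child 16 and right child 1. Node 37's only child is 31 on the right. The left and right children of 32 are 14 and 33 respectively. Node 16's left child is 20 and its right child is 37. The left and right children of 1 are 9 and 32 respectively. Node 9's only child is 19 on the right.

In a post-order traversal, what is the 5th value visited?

Post-order visits the left subtree, then the right subtree, then the node.
At 10: go left to 16.
  At 16: go left to 20.
    20 is a leaf — visit 20.
  At 16: go right to 37.
    At 37: no left child.
    At 37: go right to 31.
      31 is a leaf — visit 31.
    Visit 37.
  Visit 16.
At 10: go right to 1.
  At 1: go left to 9.
    At 9: no left child.
    At 9: go right to 19.
      19 is a leaf — visit 19.
    Visit 9.
  At 1: go right to 32.
    At 32: go left to 14.
      14 is a leaf — visit 14.
    At 32: go right to 33.
      33 is a leaf — visit 33.
    Visit 32.
  Visit 1.
Visit 10.
Full post-order sequence: 20, 31, 37, 16, 19, 9, 14, 33, 32, 1, 10.

19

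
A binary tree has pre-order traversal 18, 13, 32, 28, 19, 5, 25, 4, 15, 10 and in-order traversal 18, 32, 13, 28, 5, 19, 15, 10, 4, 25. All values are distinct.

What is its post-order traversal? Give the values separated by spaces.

32 5 10 15 4 25 19 28 13 18

The first element of pre-order is the root; it splits in-order into left and right subtrees.
Root 18: left subtree has 0 nodes { }, right has 9 {32, 13, 28, 5, 19, 15, 10, 4, 25}.
  Root 13: left subtree has 1 node {32}, right has 7 {28, 5, 19, 15, 10, 4, 25}.
    Root 28: left subtree has 0 nodes { }, right has 6 {5, 19, 15, 10, 4, 25}.
      Root 19: left subtree has 1 node {5}, right has 4 {15, 10, 4, 25}.
        Root 25: left subtree has 3 nodes {15, 10, 4}, right has 0 { }.
          Root 4: left subtree has 2 nodes {15, 10}, right has 0 { }.
            Root 15: left subtree has 0 nodes { }, right has 1 {10}.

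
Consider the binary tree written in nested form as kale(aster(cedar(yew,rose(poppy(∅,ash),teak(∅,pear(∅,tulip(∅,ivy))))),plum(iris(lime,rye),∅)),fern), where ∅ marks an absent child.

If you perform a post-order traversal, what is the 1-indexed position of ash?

2

Post-order visits the left subtree, then the right subtree, then the node.
At kale: go left to aster.
  At aster: go left to cedar.
    At cedar: go left to yew.
      yew is a leaf — visit yew.
    At cedar: go right to rose.
      At rose: go left to poppy.
        At poppy: no left child.
        At poppy: go right to ash.
          ash is a leaf — visit ash.
        Visit poppy.
      At rose: go right to teak.
        At teak: no left child.
        At teak: go right to pear.
          At pear: no left child.
          At pear: go right to tulip.
            At tulip: no left child.
            At tulip: go right to ivy.
              ivy is a leaf — visit ivy.
            Visit tulip.
          Visit pear.
        Visit teak.
      Visit rose.
    Visit cedar.
  At aster: go right to plum.
    At plum: go left to iris.
      At iris: go left to lime.
        lime is a leaf — visit lime.
      At iris: go right to rye.
        rye is a leaf — visit rye.
      Visit iris.
    At plum: no right child.
    Visit plum.
  Visit aster.
At kale: go right to fern.
  fern is a leaf — visit fern.
Visit kale.
Full post-order sequence: yew, ash, poppy, ivy, tulip, pear, teak, rose, cedar, lime, rye, iris, plum, aster, fern, kale.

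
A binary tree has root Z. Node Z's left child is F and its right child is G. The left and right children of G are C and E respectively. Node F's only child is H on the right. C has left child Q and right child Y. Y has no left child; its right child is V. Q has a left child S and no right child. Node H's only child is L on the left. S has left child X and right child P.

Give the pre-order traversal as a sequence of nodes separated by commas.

Pre-order visits the node, then its left subtree, then its right subtree.
Visit Z.
At Z: go left to F.
  Visit F.
  At F: no left child.
  At F: go right to H.
    Visit H.
    At H: go left to L.
      L is a leaf — visit L.
    At H: no right child.
At Z: go right to G.
  Visit G.
  At G: go left to C.
    Visit C.
    At C: go left to Q.
      Visit Q.
      At Q: go left to S.
        Visit S.
        At S: go left to X.
          X is a leaf — visit X.
        At S: go right to P.
          P is a leaf — visit P.
      At Q: no right child.
    At C: go right to Y.
      Visit Y.
      At Y: no left child.
      At Y: go right to V.
        V is a leaf — visit V.
  At G: go right to E.
    E is a leaf — visit E.

Z, F, H, L, G, C, Q, S, X, P, Y, V, E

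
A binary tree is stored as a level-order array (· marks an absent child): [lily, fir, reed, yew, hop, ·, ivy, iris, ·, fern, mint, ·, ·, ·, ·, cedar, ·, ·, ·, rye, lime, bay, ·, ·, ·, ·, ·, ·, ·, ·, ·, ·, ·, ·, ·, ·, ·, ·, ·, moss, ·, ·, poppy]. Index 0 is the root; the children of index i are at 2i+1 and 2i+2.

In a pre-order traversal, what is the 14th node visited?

reed

Pre-order visits the node, then its left subtree, then its right subtree.
Visit lily.
At lily: go left to fir.
  Visit fir.
  At fir: go left to yew.
    Visit yew.
    At yew: go left to iris.
      Visit iris.
      At iris: go left to cedar.
        cedar is a leaf — visit cedar.
      At iris: no right child.
    At yew: no right child.
  At fir: go right to hop.
    Visit hop.
    At hop: go left to fern.
      Visit fern.
      At fern: go left to rye.
        Visit rye.
        At rye: go left to moss.
          moss is a leaf — visit moss.
        At rye: no right child.
      At fern: go right to lime.
        Visit lime.
        At lime: no left child.
        At lime: go right to poppy.
          poppy is a leaf — visit poppy.
    At hop: go right to mint.
      Visit mint.
      At mint: go left to bay.
        bay is a leaf — visit bay.
      At mint: no right child.
At lily: go right to reed.
  Visit reed.
  At reed: no left child.
  At reed: go right to ivy.
    ivy is a leaf — visit ivy.
Full pre-order sequence: lily, fir, yew, iris, cedar, hop, fern, rye, moss, lime, poppy, mint, bay, reed, ivy.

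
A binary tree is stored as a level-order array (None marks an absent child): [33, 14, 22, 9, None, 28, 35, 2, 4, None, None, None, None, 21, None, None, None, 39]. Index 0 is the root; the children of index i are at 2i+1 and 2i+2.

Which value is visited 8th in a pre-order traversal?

28

Pre-order visits the node, then its left subtree, then its right subtree.
Visit 33.
At 33: go left to 14.
  Visit 14.
  At 14: go left to 9.
    Visit 9.
    At 9: go left to 2.
      2 is a leaf — visit 2.
    At 9: go right to 4.
      Visit 4.
      At 4: go left to 39.
        39 is a leaf — visit 39.
      At 4: no right child.
  At 14: no right child.
At 33: go right to 22.
  Visit 22.
  At 22: go left to 28.
    28 is a leaf — visit 28.
  At 22: go right to 35.
    Visit 35.
    At 35: go left to 21.
      21 is a leaf — visit 21.
    At 35: no right child.
Full pre-order sequence: 33, 14, 9, 2, 4, 39, 22, 28, 35, 21.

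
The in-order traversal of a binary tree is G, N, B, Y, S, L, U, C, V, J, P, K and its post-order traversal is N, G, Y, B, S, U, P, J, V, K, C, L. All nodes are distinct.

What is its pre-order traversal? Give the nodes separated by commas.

L, S, B, G, N, Y, C, U, K, V, J, P

The last element of post-order is the root; it splits in-order into left and right subtrees.
Root L: left subtree has 5 nodes {G, N, B, Y, S}, right has 6 {U, C, V, J, P, K}.
  Root S: left subtree has 4 nodes {G, N, B, Y}, right has 0 { }.
    Root B: left subtree has 2 nodes {G, N}, right has 1 {Y}.
      Root G: left subtree has 0 nodes { }, right has 1 {N}.
  Root C: left subtree has 1 node {U}, right has 4 {V, J, P, K}.
    Root K: left subtree has 3 nodes {V, J, P}, right has 0 { }.
      Root V: left subtree has 0 nodes { }, right has 2 {J, P}.
        Root J: left subtree has 0 nodes { }, right has 1 {P}.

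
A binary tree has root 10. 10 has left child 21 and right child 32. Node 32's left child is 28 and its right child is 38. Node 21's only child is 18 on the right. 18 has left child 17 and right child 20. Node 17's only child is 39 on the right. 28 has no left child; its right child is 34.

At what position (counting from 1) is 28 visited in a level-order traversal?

5

Level-order visits nodes level by level from the root, left to right within each level.
Level 0: 10
Level 1: 21, 32
Level 2: 18, 28, 38
Level 3: 17, 20, 34
Level 4: 39
Full level-order sequence: 10, 21, 32, 18, 28, 38, 17, 20, 34, 39.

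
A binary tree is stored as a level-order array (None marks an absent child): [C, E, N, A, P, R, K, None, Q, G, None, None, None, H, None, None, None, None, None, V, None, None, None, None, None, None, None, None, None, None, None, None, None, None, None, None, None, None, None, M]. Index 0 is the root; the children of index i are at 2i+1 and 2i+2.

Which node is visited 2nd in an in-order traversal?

Q

In-order visits the left subtree, then the node, then the right subtree.
At C: go left to E.
  At E: go left to A.
    At A: no left child.
    Visit A.
    At A: go right to Q.
      Q is a leaf — visit Q.
  Visit E.
  At E: go right to P.
    At P: go left to G.
      At G: go left to V.
        At V: go left to M.
          M is a leaf — visit M.
        Visit V.
        At V: no right child.
      Visit G.
      At G: no right child.
    Visit P.
    At P: no right child.
Visit C.
At C: go right to N.
  At N: go left to R.
    R is a leaf — visit R.
  Visit N.
  At N: go right to K.
    At K: go left to H.
      H is a leaf — visit H.
    Visit K.
    At K: no right child.
Full in-order sequence: A, Q, E, M, V, G, P, C, R, N, H, K.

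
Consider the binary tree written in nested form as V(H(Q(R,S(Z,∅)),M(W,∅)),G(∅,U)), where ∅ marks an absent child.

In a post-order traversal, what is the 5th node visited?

Post-order visits the left subtree, then the right subtree, then the node.
At V: go left to H.
  At H: go left to Q.
    At Q: go left to R.
      R is a leaf — visit R.
    At Q: go right to S.
      At S: go left to Z.
        Z is a leaf — visit Z.
      At S: no right child.
      Visit S.
    Visit Q.
  At H: go right to M.
    At M: go left to W.
      W is a leaf — visit W.
    At M: no right child.
    Visit M.
  Visit H.
At V: go right to G.
  At G: no left child.
  At G: go right to U.
    U is a leaf — visit U.
  Visit G.
Visit V.
Full post-order sequence: R, Z, S, Q, W, M, H, U, G, V.

W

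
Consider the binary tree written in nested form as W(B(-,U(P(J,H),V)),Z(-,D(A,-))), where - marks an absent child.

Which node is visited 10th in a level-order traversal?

Level-order visits nodes level by level from the root, left to right within each level.
Level 0: W
Level 1: B, Z
Level 2: U, D
Level 3: P, V, A
Level 4: J, H
Full level-order sequence: W, B, Z, U, D, P, V, A, J, H.

H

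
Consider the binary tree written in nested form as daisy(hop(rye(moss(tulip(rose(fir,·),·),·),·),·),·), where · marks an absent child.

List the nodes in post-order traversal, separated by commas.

Post-order visits the left subtree, then the right subtree, then the node.
At daisy: go left to hop.
  At hop: go left to rye.
    At rye: go left to moss.
      At moss: go left to tulip.
        At tulip: go left to rose.
          At rose: go left to fir.
            fir is a leaf — visit fir.
          At rose: no right child.
          Visit rose.
        At tulip: no right child.
        Visit tulip.
      At moss: no right child.
      Visit moss.
    At rye: no right child.
    Visit rye.
  At hop: no right child.
  Visit hop.
At daisy: no right child.
Visit daisy.

fir, rose, tulip, moss, rye, hop, daisy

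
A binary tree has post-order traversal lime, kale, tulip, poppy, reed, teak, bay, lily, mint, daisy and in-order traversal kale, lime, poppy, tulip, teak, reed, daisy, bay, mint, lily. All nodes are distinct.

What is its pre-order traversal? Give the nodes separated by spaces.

daisy teak poppy kale lime tulip reed mint bay lily

The last element of post-order is the root; it splits in-order into left and right subtrees.
Root daisy: left subtree has 6 nodes {kale, lime, poppy, tulip, teak, reed}, right has 3 {bay, mint, lily}.
  Root teak: left subtree has 4 nodes {kale, lime, poppy, tulip}, right has 1 {reed}.
    Root poppy: left subtree has 2 nodes {kale, lime}, right has 1 {tulip}.
      Root kale: left subtree has 0 nodes { }, right has 1 {lime}.
  Root mint: left subtree has 1 node {bay}, right has 1 {lily}.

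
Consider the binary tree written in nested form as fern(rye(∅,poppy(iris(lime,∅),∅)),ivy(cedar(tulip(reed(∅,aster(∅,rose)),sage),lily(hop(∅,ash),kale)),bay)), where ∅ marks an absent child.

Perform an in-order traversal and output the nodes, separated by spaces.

rye lime iris poppy fern reed aster rose tulip sage cedar hop ash lily kale ivy bay

In-order visits the left subtree, then the node, then the right subtree.
At fern: go left to rye.
  At rye: no left child.
  Visit rye.
  At rye: go right to poppy.
    At poppy: go left to iris.
      At iris: go left to lime.
        lime is a leaf — visit lime.
      Visit iris.
      At iris: no right child.
    Visit poppy.
    At poppy: no right child.
Visit fern.
At fern: go right to ivy.
  At ivy: go left to cedar.
    At cedar: go left to tulip.
      At tulip: go left to reed.
        At reed: no left child.
        Visit reed.
        At reed: go right to aster.
          At aster: no left child.
          Visit aster.
          At aster: go right to rose.
            rose is a leaf — visit rose.
      Visit tulip.
      At tulip: go right to sage.
        sage is a leaf — visit sage.
    Visit cedar.
    At cedar: go right to lily.
      At lily: go left to hop.
        At hop: no left child.
        Visit hop.
        At hop: go right to ash.
          ash is a leaf — visit ash.
      Visit lily.
      At lily: go right to kale.
        kale is a leaf — visit kale.
  Visit ivy.
  At ivy: go right to bay.
    bay is a leaf — visit bay.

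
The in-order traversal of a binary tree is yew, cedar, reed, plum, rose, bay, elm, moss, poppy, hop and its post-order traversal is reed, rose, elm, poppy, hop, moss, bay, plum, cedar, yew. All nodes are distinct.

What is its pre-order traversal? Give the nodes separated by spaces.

The last element of post-order is the root; it splits in-order into left and right subtrees.
Root yew: left subtree has 0 nodes { }, right has 9 {cedar, reed, plum, rose, bay, elm, moss, poppy, hop}.
  Root cedar: left subtree has 0 nodes { }, right has 8 {reed, plum, rose, bay, elm, moss, poppy, hop}.
    Root plum: left subtree has 1 node {reed}, right has 6 {rose, bay, elm, moss, poppy, hop}.
      Root bay: left subtree has 1 node {rose}, right has 4 {elm, moss, poppy, hop}.
        Root moss: left subtree has 1 node {elm}, right has 2 {poppy, hop}.
          Root hop: left subtree has 1 node {poppy}, right has 0 { }.

yew cedar plum reed bay rose moss elm hop poppy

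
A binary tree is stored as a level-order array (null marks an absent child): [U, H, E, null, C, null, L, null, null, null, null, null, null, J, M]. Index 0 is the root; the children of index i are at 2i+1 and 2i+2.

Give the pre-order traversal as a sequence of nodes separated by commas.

Pre-order visits the node, then its left subtree, then its right subtree.
Visit U.
At U: go left to H.
  Visit H.
  At H: no left child.
  At H: go right to C.
    C is a leaf — visit C.
At U: go right to E.
  Visit E.
  At E: no left child.
  At E: go right to L.
    Visit L.
    At L: go left to J.
      J is a leaf — visit J.
    At L: go right to M.
      M is a leaf — visit M.

U, H, C, E, L, J, M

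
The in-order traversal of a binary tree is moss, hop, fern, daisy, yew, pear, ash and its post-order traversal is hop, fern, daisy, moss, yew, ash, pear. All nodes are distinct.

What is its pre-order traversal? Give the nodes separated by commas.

The last element of post-order is the root; it splits in-order into left and right subtrees.
Root pear: left subtree has 5 nodes {moss, hop, fern, daisy, yew}, right has 1 {ash}.
  Root yew: left subtree has 4 nodes {moss, hop, fern, daisy}, right has 0 { }.
    Root moss: left subtree has 0 nodes { }, right has 3 {hop, fern, daisy}.
      Root daisy: left subtree has 2 nodes {hop, fern}, right has 0 { }.
        Root fern: left subtree has 1 node {hop}, right has 0 { }.

pear, yew, moss, daisy, fern, hop, ash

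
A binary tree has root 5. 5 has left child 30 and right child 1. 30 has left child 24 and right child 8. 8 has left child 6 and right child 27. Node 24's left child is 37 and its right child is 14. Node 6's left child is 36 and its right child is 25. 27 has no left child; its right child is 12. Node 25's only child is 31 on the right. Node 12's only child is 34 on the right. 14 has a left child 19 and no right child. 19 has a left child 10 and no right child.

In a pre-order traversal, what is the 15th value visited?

Pre-order visits the node, then its left subtree, then its right subtree.
Visit 5.
At 5: go left to 30.
  Visit 30.
  At 30: go left to 24.
    Visit 24.
    At 24: go left to 37.
      37 is a leaf — visit 37.
    At 24: go right to 14.
      Visit 14.
      At 14: go left to 19.
        Visit 19.
        At 19: go left to 10.
          10 is a leaf — visit 10.
        At 19: no right child.
      At 14: no right child.
  At 30: go right to 8.
    Visit 8.
    At 8: go left to 6.
      Visit 6.
      At 6: go left to 36.
        36 is a leaf — visit 36.
      At 6: go right to 25.
        Visit 25.
        At 25: no left child.
        At 25: go right to 31.
          31 is a leaf — visit 31.
    At 8: go right to 27.
      Visit 27.
      At 27: no left child.
      At 27: go right to 12.
        Visit 12.
        At 12: no left child.
        At 12: go right to 34.
          34 is a leaf — visit 34.
At 5: go right to 1.
  1 is a leaf — visit 1.
Full pre-order sequence: 5, 30, 24, 37, 14, 19, 10, 8, 6, 36, 25, 31, 27, 12, 34, 1.

34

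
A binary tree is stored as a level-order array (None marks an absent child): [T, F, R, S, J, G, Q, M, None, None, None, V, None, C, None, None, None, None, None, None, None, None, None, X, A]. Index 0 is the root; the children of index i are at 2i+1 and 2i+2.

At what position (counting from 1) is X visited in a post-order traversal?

Post-order visits the left subtree, then the right subtree, then the node.
At T: go left to F.
  At F: go left to S.
    At S: go left to M.
      M is a leaf — visit M.
    At S: no right child.
    Visit S.
  At F: go right to J.
    J is a leaf — visit J.
  Visit F.
At T: go right to R.
  At R: go left to G.
    At G: go left to V.
      At V: go left to X.
        X is a leaf — visit X.
      At V: go right to A.
        A is a leaf — visit A.
      Visit V.
    At G: no right child.
    Visit G.
  At R: go right to Q.
    At Q: go left to C.
      C is a leaf — visit C.
    At Q: no right child.
    Visit Q.
  Visit R.
Visit T.
Full post-order sequence: M, S, J, F, X, A, V, G, C, Q, R, T.

5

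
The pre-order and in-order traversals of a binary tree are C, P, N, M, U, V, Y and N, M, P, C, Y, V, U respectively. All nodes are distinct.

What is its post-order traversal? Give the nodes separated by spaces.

The first element of pre-order is the root; it splits in-order into left and right subtrees.
Root C: left subtree has 3 nodes {N, M, P}, right has 3 {Y, V, U}.
  Root P: left subtree has 2 nodes {N, M}, right has 0 { }.
    Root N: left subtree has 0 nodes { }, right has 1 {M}.
  Root U: left subtree has 2 nodes {Y, V}, right has 0 { }.
    Root V: left subtree has 1 node {Y}, right has 0 { }.

M N P Y V U C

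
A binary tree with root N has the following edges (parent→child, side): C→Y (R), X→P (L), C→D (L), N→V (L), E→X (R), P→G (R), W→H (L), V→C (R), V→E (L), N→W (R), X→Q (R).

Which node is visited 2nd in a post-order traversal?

Post-order visits the left subtree, then the right subtree, then the node.
At N: go left to V.
  At V: go left to E.
    At E: no left child.
    At E: go right to X.
      At X: go left to P.
        At P: no left child.
        At P: go right to G.
          G is a leaf — visit G.
        Visit P.
      At X: go right to Q.
        Q is a leaf — visit Q.
      Visit X.
    Visit E.
  At V: go right to C.
    At C: go left to D.
      D is a leaf — visit D.
    At C: go right to Y.
      Y is a leaf — visit Y.
    Visit C.
  Visit V.
At N: go right to W.
  At W: go left to H.
    H is a leaf — visit H.
  At W: no right child.
  Visit W.
Visit N.
Full post-order sequence: G, P, Q, X, E, D, Y, C, V, H, W, N.

P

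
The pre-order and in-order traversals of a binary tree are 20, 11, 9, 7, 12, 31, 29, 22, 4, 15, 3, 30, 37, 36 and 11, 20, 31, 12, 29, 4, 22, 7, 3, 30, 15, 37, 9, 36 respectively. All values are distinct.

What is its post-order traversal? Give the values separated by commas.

11, 31, 4, 22, 29, 12, 30, 3, 37, 15, 7, 36, 9, 20

The first element of pre-order is the root; it splits in-order into left and right subtrees.
Root 20: left subtree has 1 node {11}, right has 12 {31, 12, 29, 4, 22, 7, 3, 30, 15, 37, 9, 36}.
  Root 9: left subtree has 10 nodes {31, 12, 29, 4, 22, 7, 3, 30, 15, 37}, right has 1 {36}.
    Root 7: left subtree has 5 nodes {31, 12, 29, 4, 22}, right has 4 {3, 30, 15, 37}.
      Root 12: left subtree has 1 node {31}, right has 3 {29, 4, 22}.
        Root 29: left subtree has 0 nodes { }, right has 2 {4, 22}.
          Root 22: left subtree has 1 node {4}, right has 0 { }.
      Root 15: left subtree has 2 nodes {3, 30}, right has 1 {37}.
        Root 3: left subtree has 0 nodes { }, right has 1 {30}.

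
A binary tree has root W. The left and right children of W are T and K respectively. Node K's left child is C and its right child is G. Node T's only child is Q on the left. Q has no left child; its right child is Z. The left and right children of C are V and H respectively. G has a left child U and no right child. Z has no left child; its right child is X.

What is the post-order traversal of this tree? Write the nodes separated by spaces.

X Z Q T V H C U G K W

Post-order visits the left subtree, then the right subtree, then the node.
At W: go left to T.
  At T: go left to Q.
    At Q: no left child.
    At Q: go right to Z.
      At Z: no left child.
      At Z: go right to X.
        X is a leaf — visit X.
      Visit Z.
    Visit Q.
  At T: no right child.
  Visit T.
At W: go right to K.
  At K: go left to C.
    At C: go left to V.
      V is a leaf — visit V.
    At C: go right to H.
      H is a leaf — visit H.
    Visit C.
  At K: go right to G.
    At G: go left to U.
      U is a leaf — visit U.
    At G: no right child.
    Visit G.
  Visit K.
Visit W.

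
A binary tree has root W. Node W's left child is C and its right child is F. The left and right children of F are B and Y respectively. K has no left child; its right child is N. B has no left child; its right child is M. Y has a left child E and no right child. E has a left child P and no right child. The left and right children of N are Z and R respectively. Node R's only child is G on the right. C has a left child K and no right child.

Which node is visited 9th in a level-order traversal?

Level-order visits nodes level by level from the root, left to right within each level.
Level 0: W
Level 1: C, F
Level 2: K, B, Y
Level 3: N, M, E
Level 4: Z, R, P
Level 5: G
Full level-order sequence: W, C, F, K, B, Y, N, M, E, Z, R, P, G.

E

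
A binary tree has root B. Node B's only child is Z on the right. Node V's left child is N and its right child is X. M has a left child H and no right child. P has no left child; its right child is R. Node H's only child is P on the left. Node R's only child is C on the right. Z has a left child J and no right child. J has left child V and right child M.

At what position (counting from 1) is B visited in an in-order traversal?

1

In-order visits the left subtree, then the node, then the right subtree.
At B: no left child.
Visit B.
At B: go right to Z.
  At Z: go left to J.
    At J: go left to V.
      At V: go left to N.
        N is a leaf — visit N.
      Visit V.
      At V: go right to X.
        X is a leaf — visit X.
    Visit J.
    At J: go right to M.
      At M: go left to H.
        At H: go left to P.
          At P: no left child.
          Visit P.
          At P: go right to R.
            At R: no left child.
            Visit R.
            At R: go right to C.
              C is a leaf — visit C.
        Visit H.
        At H: no right child.
      Visit M.
      At M: no right child.
  Visit Z.
  At Z: no right child.
Full in-order sequence: B, N, V, X, J, P, R, C, H, M, Z.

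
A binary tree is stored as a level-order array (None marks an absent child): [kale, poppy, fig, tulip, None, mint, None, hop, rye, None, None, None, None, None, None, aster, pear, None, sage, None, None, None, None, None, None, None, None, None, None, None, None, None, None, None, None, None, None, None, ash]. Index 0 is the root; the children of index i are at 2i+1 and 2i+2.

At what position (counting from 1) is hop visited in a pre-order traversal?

4

Pre-order visits the node, then its left subtree, then its right subtree.
Visit kale.
At kale: go left to poppy.
  Visit poppy.
  At poppy: go left to tulip.
    Visit tulip.
    At tulip: go left to hop.
      Visit hop.
      At hop: go left to aster.
        aster is a leaf — visit aster.
      At hop: go right to pear.
        pear is a leaf — visit pear.
    At tulip: go right to rye.
      Visit rye.
      At rye: no left child.
      At rye: go right to sage.
        Visit sage.
        At sage: no left child.
        At sage: go right to ash.
          ash is a leaf — visit ash.
  At poppy: no right child.
At kale: go right to fig.
  Visit fig.
  At fig: go left to mint.
    mint is a leaf — visit mint.
  At fig: no right child.
Full pre-order sequence: kale, poppy, tulip, hop, aster, pear, rye, sage, ash, fig, mint.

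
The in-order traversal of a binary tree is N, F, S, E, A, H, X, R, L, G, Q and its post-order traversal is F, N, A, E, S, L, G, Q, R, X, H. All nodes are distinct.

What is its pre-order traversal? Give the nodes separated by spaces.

The last element of post-order is the root; it splits in-order into left and right subtrees.
Root H: left subtree has 5 nodes {N, F, S, E, A}, right has 5 {X, R, L, G, Q}.
  Root S: left subtree has 2 nodes {N, F}, right has 2 {E, A}.
    Root N: left subtree has 0 nodes { }, right has 1 {F}.
    Root E: left subtree has 0 nodes { }, right has 1 {A}.
  Root X: left subtree has 0 nodes { }, right has 4 {R, L, G, Q}.
    Root R: left subtree has 0 nodes { }, right has 3 {L, G, Q}.
      Root Q: left subtree has 2 nodes {L, G}, right has 0 { }.
        Root G: left subtree has 1 node {L}, right has 0 { }.

H S N F E A X R Q G L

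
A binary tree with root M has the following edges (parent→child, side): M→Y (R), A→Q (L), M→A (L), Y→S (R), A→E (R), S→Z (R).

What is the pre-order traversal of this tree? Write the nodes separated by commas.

Pre-order visits the node, then its left subtree, then its right subtree.
Visit M.
At M: go left to A.
  Visit A.
  At A: go left to Q.
    Q is a leaf — visit Q.
  At A: go right to E.
    E is a leaf — visit E.
At M: go right to Y.
  Visit Y.
  At Y: no left child.
  At Y: go right to S.
    Visit S.
    At S: no left child.
    At S: go right to Z.
      Z is a leaf — visit Z.

M, A, Q, E, Y, S, Z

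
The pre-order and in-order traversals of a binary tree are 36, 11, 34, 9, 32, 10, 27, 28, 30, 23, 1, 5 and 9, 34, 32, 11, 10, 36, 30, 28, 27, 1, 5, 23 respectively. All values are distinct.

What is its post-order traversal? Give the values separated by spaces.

The first element of pre-order is the root; it splits in-order into left and right subtrees.
Root 36: left subtree has 5 nodes {9, 34, 32, 11, 10}, right has 6 {30, 28, 27, 1, 5, 23}.
  Root 11: left subtree has 3 nodes {9, 34, 32}, right has 1 {10}.
    Root 34: left subtree has 1 node {9}, right has 1 {32}.
  Root 27: left subtree has 2 nodes {30, 28}, right has 3 {1, 5, 23}.
    Root 28: left subtree has 1 node {30}, right has 0 { }.
    Root 23: left subtree has 2 nodes {1, 5}, right has 0 { }.
      Root 1: left subtree has 0 nodes { }, right has 1 {5}.

9 32 34 10 11 30 28 5 1 23 27 36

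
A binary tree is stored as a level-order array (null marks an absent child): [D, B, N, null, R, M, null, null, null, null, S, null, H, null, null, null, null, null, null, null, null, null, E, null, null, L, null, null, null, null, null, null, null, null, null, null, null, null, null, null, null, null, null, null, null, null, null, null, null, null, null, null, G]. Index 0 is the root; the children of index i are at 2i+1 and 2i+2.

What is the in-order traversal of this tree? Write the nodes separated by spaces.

B R S E D M L G H N

In-order visits the left subtree, then the node, then the right subtree.
At D: go left to B.
  At B: no left child.
  Visit B.
  At B: go right to R.
    At R: no left child.
    Visit R.
    At R: go right to S.
      At S: no left child.
      Visit S.
      At S: go right to E.
        E is a leaf — visit E.
Visit D.
At D: go right to N.
  At N: go left to M.
    At M: no left child.
    Visit M.
    At M: go right to H.
      At H: go left to L.
        At L: no left child.
        Visit L.
        At L: go right to G.
          G is a leaf — visit G.
      Visit H.
      At H: no right child.
  Visit N.
  At N: no right child.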